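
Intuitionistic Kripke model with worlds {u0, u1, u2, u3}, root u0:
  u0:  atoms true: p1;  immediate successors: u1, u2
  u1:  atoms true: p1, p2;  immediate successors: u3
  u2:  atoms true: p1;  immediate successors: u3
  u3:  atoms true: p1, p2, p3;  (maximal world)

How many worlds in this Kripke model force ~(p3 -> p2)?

u0: does not force it — u0 ||-/- ~(p3 -> p2) since u0 is accessible from u0 and u0 ||- p3 -> p2.
u1: does not force it.
u2: does not force it.
u3: does not force it.
Worlds forcing the formula: { }.

0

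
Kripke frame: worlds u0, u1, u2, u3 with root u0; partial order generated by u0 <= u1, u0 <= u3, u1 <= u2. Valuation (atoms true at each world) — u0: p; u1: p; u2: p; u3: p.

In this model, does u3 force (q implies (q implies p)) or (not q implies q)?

Yes

u3 forces (q implies (q implies p)) or (not q implies q) via the disjunct q implies (q implies p).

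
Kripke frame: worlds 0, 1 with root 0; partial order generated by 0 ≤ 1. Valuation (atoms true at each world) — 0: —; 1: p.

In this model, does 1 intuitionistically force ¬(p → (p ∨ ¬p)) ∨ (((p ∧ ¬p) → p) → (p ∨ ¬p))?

Yes

1 ⊩ ¬(p → (p ∨ ¬p)) ∨ (((p ∧ ¬p) → p) → (p ∨ ¬p)) via the disjunct ((p ∧ ¬p) → p) → (p ∨ ¬p).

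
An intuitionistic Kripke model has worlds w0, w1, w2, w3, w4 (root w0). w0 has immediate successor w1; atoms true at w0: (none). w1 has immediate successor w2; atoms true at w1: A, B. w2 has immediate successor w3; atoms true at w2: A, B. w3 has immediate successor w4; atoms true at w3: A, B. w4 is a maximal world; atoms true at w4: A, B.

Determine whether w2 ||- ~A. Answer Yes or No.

No

w2 ||-/- ~A since w2 is accessible from w2 and w2 ||- A.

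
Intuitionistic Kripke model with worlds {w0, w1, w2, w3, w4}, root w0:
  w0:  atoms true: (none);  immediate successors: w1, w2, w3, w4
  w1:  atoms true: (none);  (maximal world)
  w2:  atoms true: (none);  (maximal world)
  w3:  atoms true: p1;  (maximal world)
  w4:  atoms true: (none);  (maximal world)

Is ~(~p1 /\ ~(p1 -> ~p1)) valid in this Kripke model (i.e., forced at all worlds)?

w0 ||- ~(~p1 /\ ~(p1 -> ~p1)): no world accessible from w0 forces ~p1 /\ ~(p1 -> ~p1).
Since the root w0 forces ~(~p1 /\ ~(p1 -> ~p1)) and forcing is persistent (monotone upward), every world forces it.

Yes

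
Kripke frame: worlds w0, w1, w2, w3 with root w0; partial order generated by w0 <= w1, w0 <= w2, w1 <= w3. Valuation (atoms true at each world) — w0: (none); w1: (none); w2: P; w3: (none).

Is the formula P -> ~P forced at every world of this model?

Not every world: w0 ||-/- P -> ~P.
w0 ||-/- P -> ~P: at the accessible world w2, w2 ||- P but w2 ||-/- ~P.
w2 ||-/- ~P since w2 is accessible from w2 and w2 ||- P.

No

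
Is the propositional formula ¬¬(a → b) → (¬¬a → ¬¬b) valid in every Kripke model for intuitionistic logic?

Yes

This is the distribution of double negation over implication, which is intuitionistically derivable.
Assume ¬¬(a → b) and ¬¬a; suppose ¬b. Then a → b would give ¬a (by contraposition), contradicting ¬¬a; so ¬(a → b), contradicting ¬¬(a → b). Hence ¬¬b.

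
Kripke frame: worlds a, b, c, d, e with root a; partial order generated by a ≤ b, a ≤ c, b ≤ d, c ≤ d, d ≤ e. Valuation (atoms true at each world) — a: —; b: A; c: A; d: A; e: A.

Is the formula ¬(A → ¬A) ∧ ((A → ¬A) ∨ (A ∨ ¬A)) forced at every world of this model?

No

Not every world: a ⊮ ¬(A → ¬A) ∧ ((A → ¬A) ∨ (A ∨ ¬A)).
a ⊮ ¬(A → ¬A) ∧ ((A → ¬A) ∨ (A ∨ ¬A)) since a fails (A → ¬A) ∨ (A ∨ ¬A).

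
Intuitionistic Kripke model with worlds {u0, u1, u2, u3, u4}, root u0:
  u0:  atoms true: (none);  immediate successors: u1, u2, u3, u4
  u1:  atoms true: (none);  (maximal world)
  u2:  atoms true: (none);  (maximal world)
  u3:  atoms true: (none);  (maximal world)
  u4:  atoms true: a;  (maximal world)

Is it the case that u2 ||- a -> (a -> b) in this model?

Yes

u2 ||- a -> (a -> b) vacuously: no world accessible from u2 forces the antecedent a.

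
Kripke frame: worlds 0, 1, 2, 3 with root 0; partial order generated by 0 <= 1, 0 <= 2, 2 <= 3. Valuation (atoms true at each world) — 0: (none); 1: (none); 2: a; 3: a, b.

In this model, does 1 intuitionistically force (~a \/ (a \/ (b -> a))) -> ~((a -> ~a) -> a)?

Yes

1 ||- (~a \/ (a \/ (b -> a))) -> ~((a -> ~a) -> a): every world accessible from 1 that forces ~a \/ (a \/ (b -> a)) (namely 1) also forces ~((a -> ~a) -> a).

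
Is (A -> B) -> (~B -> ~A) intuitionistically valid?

Yes

This is the forward direction of contraposition, which is intuitionistically derivable.
Assume A -> B and ~B. If A held then B would follow, contradicting ~B; so ~A.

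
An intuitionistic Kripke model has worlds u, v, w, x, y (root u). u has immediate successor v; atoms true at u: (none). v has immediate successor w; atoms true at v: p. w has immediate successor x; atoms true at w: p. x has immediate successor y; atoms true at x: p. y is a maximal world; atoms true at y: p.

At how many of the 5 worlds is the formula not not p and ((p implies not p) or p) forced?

4

u: does not force it — u does not force not not p and ((p implies not p) or p) since u fails (p implies not p) or p.
v: forces it.
w: forces it.
x: forces it.
y: forces it.
Worlds forcing the formula: {v, w, x, y}.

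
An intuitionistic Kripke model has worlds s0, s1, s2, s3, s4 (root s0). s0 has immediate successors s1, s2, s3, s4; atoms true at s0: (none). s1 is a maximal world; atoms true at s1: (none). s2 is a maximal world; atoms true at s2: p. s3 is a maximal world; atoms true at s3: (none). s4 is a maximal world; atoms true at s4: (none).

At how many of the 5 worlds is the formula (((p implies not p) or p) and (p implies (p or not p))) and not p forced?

3

s0: does not force it — s0 does not force (((p implies not p) or p) and (p implies (p or not p))) and not p since s0 fails ((p implies not p) or p) and (p implies (p or not p)).
s1: forces it.
s2: does not force it — s2 does not force (((p implies not p) or p) and (p implies (p or not p))) and not p since s2 fails not p.
s3: forces it.
s4: forces it.
Worlds forcing the formula: {s1, s3, s4}.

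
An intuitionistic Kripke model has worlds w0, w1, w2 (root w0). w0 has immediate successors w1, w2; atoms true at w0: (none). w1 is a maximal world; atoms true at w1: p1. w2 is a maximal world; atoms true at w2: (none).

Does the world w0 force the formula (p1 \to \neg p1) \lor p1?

w0 \nVdash (p1 \to \neg p1) \lor p1: neither disjunct is forced at w0.
w0 \nVdash p1 \to \neg p1: at the accessible world w1, w1 \Vdash p1 but w1 \nVdash \neg p1.
w1 \nVdash \neg p1 since w1 is accessible from w1 and w1 \Vdash p1.

No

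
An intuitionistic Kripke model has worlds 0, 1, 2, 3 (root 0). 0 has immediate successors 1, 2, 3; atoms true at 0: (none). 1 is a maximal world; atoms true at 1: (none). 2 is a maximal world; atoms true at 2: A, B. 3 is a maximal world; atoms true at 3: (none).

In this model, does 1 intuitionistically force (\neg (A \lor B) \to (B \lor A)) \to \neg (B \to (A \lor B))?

1 \Vdash (\neg (A \lor B) \to (B \lor A)) \to \neg (B \to (A \lor B)) vacuously: no world accessible from 1 forces the antecedent \neg (A \lor B) \to (B \lor A).

Yes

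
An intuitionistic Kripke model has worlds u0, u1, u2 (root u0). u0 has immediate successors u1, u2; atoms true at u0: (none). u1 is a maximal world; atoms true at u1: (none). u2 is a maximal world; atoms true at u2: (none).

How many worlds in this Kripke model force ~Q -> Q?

u0: does not force it — u0 ||-/- ~Q -> Q: already at u0 itself, u0 ||- ~Q but u0 ||-/- Q.
u1: does not force it — u1 ||-/- ~Q -> Q: already at u1 itself, u1 ||- ~Q but u1 ||-/- Q.
u2: does not force it — u2 ||-/- ~Q -> Q: already at u2 itself, u2 ||- ~Q but u2 ||-/- Q.
Worlds forcing the formula: { }.

0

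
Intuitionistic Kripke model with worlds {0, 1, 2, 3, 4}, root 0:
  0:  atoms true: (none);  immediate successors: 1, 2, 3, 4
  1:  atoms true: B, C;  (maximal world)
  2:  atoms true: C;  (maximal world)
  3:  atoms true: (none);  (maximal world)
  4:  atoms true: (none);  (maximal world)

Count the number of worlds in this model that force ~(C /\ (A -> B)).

2

0: does not force it — 0 ||-/- ~(C /\ (A -> B)) since 1 is accessible from 0 and 1 ||- C /\ (A -> B).
1: does not force it.
2: does not force it.
3: forces it.
4: forces it.
Worlds forcing the formula: {3, 4}.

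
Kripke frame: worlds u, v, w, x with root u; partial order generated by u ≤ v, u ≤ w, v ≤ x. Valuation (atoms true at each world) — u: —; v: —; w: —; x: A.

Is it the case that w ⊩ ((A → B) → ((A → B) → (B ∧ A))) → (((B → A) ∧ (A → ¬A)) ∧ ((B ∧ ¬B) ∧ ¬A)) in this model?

Yes

w ⊩ ((A → B) → ((A → B) → (B ∧ A))) → (((B → A) ∧ (A → ¬A)) ∧ ((B ∧ ¬B) ∧ ¬A)) vacuously: no world accessible from w forces the antecedent (A → B) → ((A → B) → (B ∧ A)).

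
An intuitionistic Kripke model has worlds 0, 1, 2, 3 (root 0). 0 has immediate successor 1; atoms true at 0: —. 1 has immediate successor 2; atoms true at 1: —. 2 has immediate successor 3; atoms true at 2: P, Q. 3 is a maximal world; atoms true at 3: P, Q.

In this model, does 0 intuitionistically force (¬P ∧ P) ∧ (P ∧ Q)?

No

0 ⊮ (¬P ∧ P) ∧ (P ∧ Q) since 0 fails ¬P ∧ P.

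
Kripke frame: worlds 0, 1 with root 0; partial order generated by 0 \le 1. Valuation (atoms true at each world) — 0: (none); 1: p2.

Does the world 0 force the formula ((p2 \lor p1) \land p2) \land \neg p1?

No

0 \nVdash ((p2 \lor p1) \land p2) \land \neg p1 since 0 fails (p2 \lor p1) \land p2.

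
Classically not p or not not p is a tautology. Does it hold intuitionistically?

No

This is the weak law of excluded middle, which is not intuitionistically valid.
A Kripke countermodel: worlds s0, s1, s2; order generated by s0 <= s1, s0 <= s2; atoms true at each world — s0:{}; s1:{p}; s2:{}.
s0 does not force not p or not not p: neither disjunct is forced at s0.
s0 does not force not p since s1 is accessible from s0 and s1 forces p.
So the root s0 does not force the formula.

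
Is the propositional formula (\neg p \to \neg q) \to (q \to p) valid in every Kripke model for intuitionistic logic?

This is the converse of contraposition, which is not intuitionistically valid.
A Kripke countermodel: worlds w0, w1; order generated by w0 \le w1; atoms true at each world — w0:{q}; w1:{p,q}.
w0 \nVdash (\neg p \to \neg q) \to (q \to p): already at w0 itself, w0 \Vdash \neg p \to \neg q but w0 \nVdash q \to p.
w0 \nVdash q \to p: already at w0 itself, w0 \Vdash q but w0 \nVdash p.
w0 lacks atom p, so w0 \nVdash p.
So the root w0 does not force the formula.

No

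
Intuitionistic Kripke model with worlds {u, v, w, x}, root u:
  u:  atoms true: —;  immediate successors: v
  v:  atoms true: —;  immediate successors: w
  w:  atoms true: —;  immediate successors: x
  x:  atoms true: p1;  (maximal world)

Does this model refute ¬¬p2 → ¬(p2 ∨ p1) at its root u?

u ⊩ ¬¬p2 → ¬(p2 ∨ p1) vacuously: no world accessible from u forces the antecedent ¬¬p2.
So the root u forces ¬¬p2 → ¬(p2 ∨ p1); the model is not a countermodel.

No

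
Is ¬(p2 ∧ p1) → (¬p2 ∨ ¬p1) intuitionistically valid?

No

This is the constructively invalid direction of De Morgan's law for conjunction, which is not intuitionistically valid.
A Kripke countermodel: worlds u0, u1, u2; order generated by u0 ≤ u1, u0 ≤ u2; atoms true at each world — u0:{}; u1:{p2}; u2:{p1}.
u0 ⊮ ¬(p2 ∧ p1) → (¬p2 ∨ ¬p1): already at u0 itself, u0 ⊩ ¬(p2 ∧ p1) but u0 ⊮ ¬p2 ∨ ¬p1.
u0 ⊮ ¬p2 ∨ ¬p1: neither disjunct is forced at u0.
u0 ⊮ ¬p2 since u1 is accessible from u0 and u1 ⊩ p2.
So the root u0 does not force the formula.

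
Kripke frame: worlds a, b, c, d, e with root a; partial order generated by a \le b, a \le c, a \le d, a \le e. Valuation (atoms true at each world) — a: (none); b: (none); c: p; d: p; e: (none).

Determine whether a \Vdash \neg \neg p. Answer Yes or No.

a \nVdash \neg \neg p since b is accessible from a and b \Vdash \neg p.
b \Vdash \neg p: no world accessible from b forces p.

No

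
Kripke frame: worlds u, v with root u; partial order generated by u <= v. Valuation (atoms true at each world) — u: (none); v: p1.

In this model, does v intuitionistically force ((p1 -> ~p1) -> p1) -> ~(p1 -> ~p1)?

Yes

v ||- ((p1 -> ~p1) -> p1) -> ~(p1 -> ~p1): every world accessible from v that forces (p1 -> ~p1) -> p1 (namely v) also forces ~(p1 -> ~p1).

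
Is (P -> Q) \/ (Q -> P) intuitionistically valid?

No

This is the Gödel–Dummett linearity axiom, which is not intuitionistically valid.
A Kripke countermodel: worlds a, b, c; order generated by a <= b, a <= c; atoms true at each world — a:{}; b:{P}; c:{Q}.
a ||-/- (P -> Q) \/ (Q -> P): neither disjunct is forced at a.
a ||-/- P -> Q: at the accessible world b, b ||- P but b ||-/- Q.
b lacks atom Q, so b ||-/- Q.
So the root a does not force the formula.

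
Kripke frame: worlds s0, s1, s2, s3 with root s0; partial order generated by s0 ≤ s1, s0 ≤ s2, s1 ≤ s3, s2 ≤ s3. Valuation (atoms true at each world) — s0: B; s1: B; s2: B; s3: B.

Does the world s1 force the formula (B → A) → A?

Yes

s1 ⊩ (B → A) → A vacuously: no world accessible from s1 forces the antecedent B → A.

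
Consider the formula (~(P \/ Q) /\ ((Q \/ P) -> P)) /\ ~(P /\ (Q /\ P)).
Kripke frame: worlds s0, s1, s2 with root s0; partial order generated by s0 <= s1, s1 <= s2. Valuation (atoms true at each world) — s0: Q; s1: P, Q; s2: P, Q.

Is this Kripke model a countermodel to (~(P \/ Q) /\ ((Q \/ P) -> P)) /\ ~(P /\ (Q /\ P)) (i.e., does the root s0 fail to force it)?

s0 ||-/- (~(P \/ Q) /\ ((Q \/ P) -> P)) /\ ~(P /\ (Q /\ P)) since s0 fails ~(P \/ Q) /\ ((Q \/ P) -> P).
So the root s0 does not force (~(P \/ Q) /\ ((Q \/ P) -> P)) /\ ~(P /\ (Q /\ P)); the model is a countermodel.

Yes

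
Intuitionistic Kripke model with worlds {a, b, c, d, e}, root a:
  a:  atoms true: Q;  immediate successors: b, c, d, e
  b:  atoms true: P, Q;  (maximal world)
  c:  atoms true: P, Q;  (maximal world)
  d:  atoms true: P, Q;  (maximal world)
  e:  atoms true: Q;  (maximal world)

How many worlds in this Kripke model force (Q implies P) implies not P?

a: does not force it — a does not force (Q implies P) implies not P: at the accessible world b, b forces Q implies P but b does not force not P.
b: does not force it.
c: does not force it.
d: does not force it.
e: forces it.
Worlds forcing the formula: {e}.

1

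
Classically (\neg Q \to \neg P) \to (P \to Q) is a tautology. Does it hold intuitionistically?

No

This is the converse of contraposition, which is not intuitionistically valid.
A Kripke countermodel: worlds a, b; order generated by a \le b; atoms true at each world — a:{P}; b:{P,Q}.
a \nVdash (\neg Q \to \neg P) \to (P \to Q): already at a itself, a \Vdash \neg Q \to \neg P but a \nVdash P \to Q.
a \nVdash P \to Q: already at a itself, a \Vdash P but a \nVdash Q.
a lacks atom Q, so a \nVdash Q.
So the root a does not force the formula.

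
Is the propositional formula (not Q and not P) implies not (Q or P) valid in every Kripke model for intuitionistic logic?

This is a constructively valid De Morgan direction (conjunction of negations to negated disjunction), which is intuitionistically derivable.
If both not Q and not P hold at a world, no accessible world forces Q or forces P, so none forces Q or P.

Yes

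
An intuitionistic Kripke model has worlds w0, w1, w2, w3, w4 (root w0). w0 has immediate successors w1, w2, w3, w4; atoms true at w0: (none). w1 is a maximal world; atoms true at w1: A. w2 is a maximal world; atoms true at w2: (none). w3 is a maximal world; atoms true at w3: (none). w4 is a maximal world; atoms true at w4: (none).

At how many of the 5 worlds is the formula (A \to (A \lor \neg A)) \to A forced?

w0: does not force it — w0 \nVdash (A \to (A \lor \neg A)) \to A: already at w0 itself, w0 \Vdash A \to (A \lor \neg A) but w0 \nVdash A.
w1: forces it.
w2: does not force it — w2 \nVdash (A \to (A \lor \neg A)) \to A: already at w2 itself, w2 \Vdash A \to (A \lor \neg A) but w2 \nVdash A.
w3: does not force it.
w4: does not force it.
Worlds forcing the formula: {w1}.

1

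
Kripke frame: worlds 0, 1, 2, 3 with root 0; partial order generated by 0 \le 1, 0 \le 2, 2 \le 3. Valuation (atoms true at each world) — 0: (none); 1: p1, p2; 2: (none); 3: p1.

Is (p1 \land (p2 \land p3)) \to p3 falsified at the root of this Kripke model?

No

0 \Vdash (p1 \land (p2 \land p3)) \to p3 vacuously: no world accessible from 0 forces the antecedent p1 \land (p2 \land p3).
So the root 0 forces (p1 \land (p2 \land p3)) \to p3; the model is not a countermodel.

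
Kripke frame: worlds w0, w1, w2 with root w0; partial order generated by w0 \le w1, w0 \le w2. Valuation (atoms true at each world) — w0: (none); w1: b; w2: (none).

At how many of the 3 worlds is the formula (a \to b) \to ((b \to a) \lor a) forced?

w0: does not force it — w0 \nVdash (a \to b) \to ((b \to a) \lor a): already at w0 itself, w0 \Vdash a \to b but w0 \nVdash (b \to a) \lor a.
w1: does not force it — w1 \nVdash (a \to b) \to ((b \to a) \lor a): already at w1 itself, w1 \Vdash a \to b but w1 \nVdash (b \to a) \lor a.
w2: forces it.
Worlds forcing the formula: {w2}.

1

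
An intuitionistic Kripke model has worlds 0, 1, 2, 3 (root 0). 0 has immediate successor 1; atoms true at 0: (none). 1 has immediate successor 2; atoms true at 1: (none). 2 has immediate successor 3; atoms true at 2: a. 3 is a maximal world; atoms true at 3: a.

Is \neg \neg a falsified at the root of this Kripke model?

No

0 \Vdash \neg \neg a: no world accessible from 0 forces \neg a.
So the root 0 forces \neg \neg a; the model is not a countermodel.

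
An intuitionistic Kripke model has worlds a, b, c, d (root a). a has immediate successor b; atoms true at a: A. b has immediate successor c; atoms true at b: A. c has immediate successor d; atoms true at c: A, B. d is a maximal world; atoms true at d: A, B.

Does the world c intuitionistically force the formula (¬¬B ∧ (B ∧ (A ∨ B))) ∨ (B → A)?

c ⊩ (¬¬B ∧ (B ∧ (A ∨ B))) ∨ (B → A) via the disjunct ¬¬B ∧ (B ∧ (A ∨ B)).

Yes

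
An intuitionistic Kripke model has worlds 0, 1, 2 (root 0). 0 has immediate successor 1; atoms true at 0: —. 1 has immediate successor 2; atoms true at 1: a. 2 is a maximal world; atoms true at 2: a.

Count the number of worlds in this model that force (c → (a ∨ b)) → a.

0: does not force it — 0 ⊮ (c → (a ∨ b)) → a: already at 0 itself, 0 ⊩ c → (a ∨ b) but 0 ⊮ a.
1: forces it.
2: forces it.
Worlds forcing the formula: {1, 2}.

2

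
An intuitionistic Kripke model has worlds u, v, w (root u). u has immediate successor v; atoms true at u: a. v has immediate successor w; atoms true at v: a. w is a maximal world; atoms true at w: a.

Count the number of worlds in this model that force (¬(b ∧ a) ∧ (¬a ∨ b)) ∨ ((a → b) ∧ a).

u: does not force it — u ⊮ (¬(b ∧ a) ∧ (¬a ∨ b)) ∨ ((a → b) ∧ a): neither disjunct is forced at u.
v: does not force it.
w: does not force it.
Worlds forcing the formula: { }.

0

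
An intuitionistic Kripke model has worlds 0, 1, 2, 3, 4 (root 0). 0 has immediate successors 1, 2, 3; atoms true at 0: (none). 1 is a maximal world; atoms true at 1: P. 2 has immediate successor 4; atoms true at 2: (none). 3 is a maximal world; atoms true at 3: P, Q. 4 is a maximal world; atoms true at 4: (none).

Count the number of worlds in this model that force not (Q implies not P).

1

0: does not force it — 0 does not force not (Q implies not P) since 1 is accessible from 0 and 1 forces Q implies not P.
1: does not force it — 1 does not force not (Q implies not P) since 1 is accessible from 1 and 1 forces Q implies not P.
2: does not force it.
3: forces it.
4: does not force it.
Worlds forcing the formula: {3}.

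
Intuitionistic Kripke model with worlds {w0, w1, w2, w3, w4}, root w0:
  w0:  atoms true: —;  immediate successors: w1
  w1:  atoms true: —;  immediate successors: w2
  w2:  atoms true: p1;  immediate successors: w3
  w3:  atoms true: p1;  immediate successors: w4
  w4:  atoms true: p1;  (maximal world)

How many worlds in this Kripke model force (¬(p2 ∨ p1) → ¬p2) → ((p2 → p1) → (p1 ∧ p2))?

w0: does not force it — w0 ⊮ (¬(p2 ∨ p1) → ¬p2) → ((p2 → p1) → (p1 ∧ p2)): already at w0 itself, w0 ⊩ ¬(p2 ∨ p1) → ¬p2 but w0 ⊮ (p2 → p1) → (p1 ∧ p2).
w1: does not force it.
w2: does not force it.
w3: does not force it.
w4: does not force it.
Worlds forcing the formula: { }.

0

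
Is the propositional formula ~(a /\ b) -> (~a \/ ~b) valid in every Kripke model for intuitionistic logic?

This is the constructively invalid direction of De Morgan's law for conjunction, which is not intuitionistically valid.
A Kripke countermodel: worlds w0, w1, w2; order generated by w0 <= w1, w0 <= w2; atoms true at each world — w0:{}; w1:{a}; w2:{b}.
w0 ||-/- ~(a /\ b) -> (~a \/ ~b): already at w0 itself, w0 ||- ~(a /\ b) but w0 ||-/- ~a \/ ~b.
w0 ||-/- ~a \/ ~b: neither disjunct is forced at w0.
w0 ||-/- ~a since w1 is accessible from w0 and w1 ||- a.
So the root w0 does not force the formula.

No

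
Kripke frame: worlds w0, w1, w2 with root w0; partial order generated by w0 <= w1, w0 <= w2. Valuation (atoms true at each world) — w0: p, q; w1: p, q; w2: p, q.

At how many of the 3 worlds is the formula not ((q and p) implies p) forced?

w0: does not force it — w0 does not force not ((q and p) implies p) since w0 is accessible from w0 and w0 forces (q and p) implies p.
w1: does not force it — w1 does not force not ((q and p) implies p) since w1 is accessible from w1 and w1 forces (q and p) implies p.
w2: does not force it — w2 does not force not ((q and p) implies p) since w2 is accessible from w2 and w2 forces (q and p) implies p.
Worlds forcing the formula: { }.

0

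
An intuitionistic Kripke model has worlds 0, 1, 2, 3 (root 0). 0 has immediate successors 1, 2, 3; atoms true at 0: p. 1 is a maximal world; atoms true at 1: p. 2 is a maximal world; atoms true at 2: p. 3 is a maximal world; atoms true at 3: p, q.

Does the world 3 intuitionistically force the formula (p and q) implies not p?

3 does not force (p and q) implies not p: already at 3 itself, 3 forces p and q but 3 does not force not p.
3 does not force not p since 3 is accessible from 3 and 3 forces p.

No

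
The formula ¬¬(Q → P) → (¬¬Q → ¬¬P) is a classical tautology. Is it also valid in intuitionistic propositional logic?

Yes

This is the distribution of double negation over implication, which is intuitionistically derivable.
Assume ¬¬(Q → P) and ¬¬Q; suppose ¬P. Then Q → P would give ¬Q (by contraposition), contradicting ¬¬Q; so ¬(Q → P), contradicting ¬¬(Q → P). Hence ¬¬P.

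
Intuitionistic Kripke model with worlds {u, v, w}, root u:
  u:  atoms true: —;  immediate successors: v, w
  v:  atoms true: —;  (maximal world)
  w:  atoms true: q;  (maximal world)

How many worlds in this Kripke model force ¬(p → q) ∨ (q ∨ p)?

1

u: does not force it — u ⊮ ¬(p → q) ∨ (q ∨ p): neither disjunct is forced at u.
v: does not force it — v ⊮ ¬(p → q) ∨ (q ∨ p): neither disjunct is forced at v.
w: forces it.
Worlds forcing the formula: {w}.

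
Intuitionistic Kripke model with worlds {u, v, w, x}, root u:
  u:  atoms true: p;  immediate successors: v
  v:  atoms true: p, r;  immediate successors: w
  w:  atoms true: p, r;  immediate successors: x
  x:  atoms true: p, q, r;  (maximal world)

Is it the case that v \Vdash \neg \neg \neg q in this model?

No

v \nVdash \neg \neg \neg q since v is accessible from v and v \Vdash \neg \neg q.
v \Vdash \neg \neg q: no world accessible from v forces \neg q.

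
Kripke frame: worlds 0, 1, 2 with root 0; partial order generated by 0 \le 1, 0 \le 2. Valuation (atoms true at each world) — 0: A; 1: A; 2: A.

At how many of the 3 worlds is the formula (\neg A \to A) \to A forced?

3

0: forces it.
1: forces it.
2: forces it.
Worlds forcing the formula: {0, 1, 2}.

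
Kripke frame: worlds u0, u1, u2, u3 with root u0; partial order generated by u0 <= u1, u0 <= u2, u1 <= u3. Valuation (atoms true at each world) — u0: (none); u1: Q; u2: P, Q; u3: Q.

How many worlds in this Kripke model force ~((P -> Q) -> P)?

2

u0: does not force it — u0 ||-/- ~((P -> Q) -> P) since u2 is accessible from u0 and u2 ||- (P -> Q) -> P.
u1: forces it.
u2: does not force it.
u3: forces it.
Worlds forcing the formula: {u1, u3}.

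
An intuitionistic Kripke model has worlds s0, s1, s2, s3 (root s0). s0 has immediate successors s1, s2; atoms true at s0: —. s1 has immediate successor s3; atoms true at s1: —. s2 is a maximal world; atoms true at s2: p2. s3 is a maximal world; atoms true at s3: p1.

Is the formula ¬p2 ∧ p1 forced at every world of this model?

Not every world: s0 ⊮ ¬p2 ∧ p1.
s0 ⊮ ¬p2 ∧ p1 since s0 fails ¬p2.

No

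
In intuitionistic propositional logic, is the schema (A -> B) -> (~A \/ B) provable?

No

This is the material-implication-as-disjunction principle, which is not intuitionistically valid.
A Kripke countermodel: worlds 0, 1; order generated by 0 <= 1; atoms true at each world — 0:{}; 1:{A,B}.
0 ||-/- (A -> B) -> (~A \/ B): already at 0 itself, 0 ||- A -> B but 0 ||-/- ~A \/ B.
0 ||-/- ~A \/ B: neither disjunct is forced at 0.
0 ||-/- ~A since 1 is accessible from 0 and 1 ||- A.
So the root 0 does not force the formula.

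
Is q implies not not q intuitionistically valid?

Yes

This is double-negation introduction, which is intuitionistically derivable.
If a world forces q then every accessible world forces q (persistence), so none forces not q; hence not not q.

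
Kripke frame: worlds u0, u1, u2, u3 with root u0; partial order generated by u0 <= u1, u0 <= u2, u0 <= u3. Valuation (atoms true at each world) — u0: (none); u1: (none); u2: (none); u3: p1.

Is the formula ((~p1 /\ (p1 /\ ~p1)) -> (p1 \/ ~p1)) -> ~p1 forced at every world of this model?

Not every world: u0 ||-/- ((~p1 /\ (p1 /\ ~p1)) -> (p1 \/ ~p1)) -> ~p1.
u0 ||-/- ((~p1 /\ (p1 /\ ~p1)) -> (p1 \/ ~p1)) -> ~p1: already at u0 itself, u0 ||- (~p1 /\ (p1 /\ ~p1)) -> (p1 \/ ~p1) but u0 ||-/- ~p1.
u0 ||-/- ~p1 since u3 is accessible from u0 and u3 ||- p1.

No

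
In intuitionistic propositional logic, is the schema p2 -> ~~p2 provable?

Yes

This is double-negation introduction, which is intuitionistically derivable.
If a world forces p2 then every accessible world forces p2 (persistence), so none forces ~p2; hence ~~p2.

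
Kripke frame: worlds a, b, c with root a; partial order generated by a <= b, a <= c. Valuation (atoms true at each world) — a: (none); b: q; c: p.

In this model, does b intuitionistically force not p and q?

Yes

b forces not p and q since b forces both conjuncts.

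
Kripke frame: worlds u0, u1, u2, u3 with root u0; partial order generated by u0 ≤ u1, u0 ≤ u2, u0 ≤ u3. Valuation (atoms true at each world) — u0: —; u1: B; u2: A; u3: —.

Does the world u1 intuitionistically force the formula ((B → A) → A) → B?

Yes

u1 ⊩ ((B → A) → A) → B: every world accessible from u1 that forces (B → A) → A (namely u1) also forces B.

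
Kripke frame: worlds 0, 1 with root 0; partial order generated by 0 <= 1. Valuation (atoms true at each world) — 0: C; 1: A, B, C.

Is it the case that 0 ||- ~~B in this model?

0 ||- ~~B: no world accessible from 0 forces ~B.

Yes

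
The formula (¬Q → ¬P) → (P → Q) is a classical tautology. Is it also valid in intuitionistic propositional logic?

No

This is the converse of contraposition, which is not intuitionistically valid.
A Kripke countermodel: worlds u, v; order generated by u ≤ v; atoms true at each world — u:{P}; v:{P,Q}.
u ⊮ (¬Q → ¬P) → (P → Q): already at u itself, u ⊩ ¬Q → ¬P but u ⊮ P → Q.
u ⊮ P → Q: already at u itself, u ⊩ P but u ⊮ Q.
u lacks atom Q, so u ⊮ Q.
So the root u does not force the formula.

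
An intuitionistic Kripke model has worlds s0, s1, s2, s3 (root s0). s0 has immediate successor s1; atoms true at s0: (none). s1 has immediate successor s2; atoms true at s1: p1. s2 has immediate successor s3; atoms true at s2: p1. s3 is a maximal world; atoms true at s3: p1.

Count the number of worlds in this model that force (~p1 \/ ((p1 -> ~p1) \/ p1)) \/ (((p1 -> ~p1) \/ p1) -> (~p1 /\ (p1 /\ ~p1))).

3

s0: does not force it — s0 ||-/- (~p1 \/ ((p1 -> ~p1) \/ p1)) \/ (((p1 -> ~p1) \/ p1) -> (~p1 /\ (p1 /\ ~p1))): neither disjunct is forced at s0.
s1: forces it.
s2: forces it.
s3: forces it.
Worlds forcing the formula: {s1, s2, s3}.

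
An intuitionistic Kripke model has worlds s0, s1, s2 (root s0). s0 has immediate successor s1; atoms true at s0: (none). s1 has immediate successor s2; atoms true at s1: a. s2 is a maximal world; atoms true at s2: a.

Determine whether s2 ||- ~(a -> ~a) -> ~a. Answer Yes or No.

No

s2 ||-/- ~(a -> ~a) -> ~a: already at s2 itself, s2 ||- ~(a -> ~a) but s2 ||-/- ~a.
s2 ||-/- ~a since s2 is accessible from s2 and s2 ||- a.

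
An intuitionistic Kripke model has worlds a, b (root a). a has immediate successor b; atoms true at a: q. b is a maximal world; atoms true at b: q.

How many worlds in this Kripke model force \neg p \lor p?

a: forces it.
b: forces it.
Worlds forcing the formula: {a, b}.

2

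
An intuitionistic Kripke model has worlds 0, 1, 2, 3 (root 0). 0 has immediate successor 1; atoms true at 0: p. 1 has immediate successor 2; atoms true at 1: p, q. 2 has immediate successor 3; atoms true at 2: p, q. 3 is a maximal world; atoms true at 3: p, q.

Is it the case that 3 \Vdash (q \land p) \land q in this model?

3 \Vdash (q \land p) \land q since 3 forces both conjuncts.

Yes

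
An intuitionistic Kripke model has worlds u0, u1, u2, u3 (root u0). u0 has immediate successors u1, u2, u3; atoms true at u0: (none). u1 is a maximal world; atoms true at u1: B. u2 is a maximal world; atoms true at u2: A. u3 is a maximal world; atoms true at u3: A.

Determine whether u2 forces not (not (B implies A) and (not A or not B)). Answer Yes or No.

u2 forces not (not (B implies A) and (not A or not B)): no world accessible from u2 forces not (B implies A) and (not A or not B).

Yes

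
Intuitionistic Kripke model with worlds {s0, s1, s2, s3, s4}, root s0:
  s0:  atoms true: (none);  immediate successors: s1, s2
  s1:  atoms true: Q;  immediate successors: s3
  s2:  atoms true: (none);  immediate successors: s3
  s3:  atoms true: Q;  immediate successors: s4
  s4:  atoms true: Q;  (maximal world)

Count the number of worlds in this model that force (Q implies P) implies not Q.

s0: forces it.
s1: forces it.
s2: forces it.
s3: forces it.
s4: forces it.
Worlds forcing the formula: {s0, s1, s2, s3, s4}.

5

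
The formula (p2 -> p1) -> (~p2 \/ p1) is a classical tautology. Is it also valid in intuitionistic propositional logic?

No

This is the material-implication-as-disjunction principle, which is not intuitionistically valid.
A Kripke countermodel: worlds a, b; order generated by a <= b; atoms true at each world — a:{}; b:{p1,p2}.
a ||-/- (p2 -> p1) -> (~p2 \/ p1): already at a itself, a ||- p2 -> p1 but a ||-/- ~p2 \/ p1.
a ||-/- ~p2 \/ p1: neither disjunct is forced at a.
a ||-/- ~p2 since b is accessible from a and b ||- p2.
So the root a does not force the formula.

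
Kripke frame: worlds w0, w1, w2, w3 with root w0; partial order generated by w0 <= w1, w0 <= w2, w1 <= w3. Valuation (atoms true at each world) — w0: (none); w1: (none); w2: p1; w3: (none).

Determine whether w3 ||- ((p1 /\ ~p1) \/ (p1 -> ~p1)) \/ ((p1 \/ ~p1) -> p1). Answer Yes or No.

Yes

w3 ||- ((p1 /\ ~p1) \/ (p1 -> ~p1)) \/ ((p1 \/ ~p1) -> p1) via the disjunct (p1 /\ ~p1) \/ (p1 -> ~p1).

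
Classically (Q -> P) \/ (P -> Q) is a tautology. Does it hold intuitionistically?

No

This is the Gödel–Dummett linearity axiom, which is not intuitionistically valid.
A Kripke countermodel: worlds u, v, w; order generated by u <= v, u <= w; atoms true at each world — u:{}; v:{Q}; w:{P}.
u ||-/- (Q -> P) \/ (P -> Q): neither disjunct is forced at u.
u ||-/- Q -> P: at the accessible world v, v ||- Q but v ||-/- P.
v lacks atom P, so v ||-/- P.
So the root u does not force the formula.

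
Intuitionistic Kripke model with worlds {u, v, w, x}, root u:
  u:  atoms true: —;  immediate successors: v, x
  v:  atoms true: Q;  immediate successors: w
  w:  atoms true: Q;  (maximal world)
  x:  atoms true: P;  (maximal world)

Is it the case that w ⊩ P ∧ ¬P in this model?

No

w ⊮ P ∧ ¬P since w fails P.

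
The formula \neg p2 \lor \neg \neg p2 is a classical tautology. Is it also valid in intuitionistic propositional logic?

This is the weak law of excluded middle, which is not intuitionistically valid.
A Kripke countermodel: worlds 0, 1, 2; order generated by 0 \le 1, 0 \le 2; atoms true at each world — 0:{}; 1:{p2}; 2:{}.
0 \nVdash \neg p2 \lor \neg \neg p2: neither disjunct is forced at 0.
0 \nVdash \neg p2 since 1 is accessible from 0 and 1 \Vdash p2.
So the root 0 does not force the formula.

No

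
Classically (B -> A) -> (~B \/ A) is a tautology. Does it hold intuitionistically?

No

This is the material-implication-as-disjunction principle, which is not intuitionistically valid.
A Kripke countermodel: worlds s0, s1; order generated by s0 <= s1; atoms true at each world — s0:{}; s1:{A,B}.
s0 ||-/- (B -> A) -> (~B \/ A): already at s0 itself, s0 ||- B -> A but s0 ||-/- ~B \/ A.
s0 ||-/- ~B \/ A: neither disjunct is forced at s0.
s0 ||-/- ~B since s1 is accessible from s0 and s1 ||- B.
So the root s0 does not force the formula.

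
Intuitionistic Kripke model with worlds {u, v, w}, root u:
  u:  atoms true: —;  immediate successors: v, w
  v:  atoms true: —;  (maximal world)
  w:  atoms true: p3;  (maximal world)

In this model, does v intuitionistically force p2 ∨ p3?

v ⊮ p2 ∨ p3: neither disjunct is forced at v.
v lacks atom p2, so v ⊮ p2.

No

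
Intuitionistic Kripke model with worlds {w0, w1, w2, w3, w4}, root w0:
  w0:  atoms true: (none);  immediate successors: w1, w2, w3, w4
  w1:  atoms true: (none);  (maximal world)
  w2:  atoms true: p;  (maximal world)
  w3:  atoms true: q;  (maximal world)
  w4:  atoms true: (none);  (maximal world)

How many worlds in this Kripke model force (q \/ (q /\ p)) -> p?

3

w0: does not force it — w0 ||-/- (q \/ (q /\ p)) -> p: at the accessible world w3, w3 ||- q \/ (q /\ p) but w3 ||-/- p.
w1: forces it.
w2: forces it.
w3: does not force it — w3 ||-/- (q \/ (q /\ p)) -> p: already at w3 itself, w3 ||- q \/ (q /\ p) but w3 ||-/- p.
w4: forces it.
Worlds forcing the formula: {w1, w2, w4}.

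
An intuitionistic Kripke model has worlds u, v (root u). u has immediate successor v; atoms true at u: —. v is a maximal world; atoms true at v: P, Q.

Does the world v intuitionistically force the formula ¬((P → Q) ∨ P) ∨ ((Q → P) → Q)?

Yes

v ⊩ ¬((P → Q) ∨ P) ∨ ((Q → P) → Q) via the disjunct (Q → P) → Q.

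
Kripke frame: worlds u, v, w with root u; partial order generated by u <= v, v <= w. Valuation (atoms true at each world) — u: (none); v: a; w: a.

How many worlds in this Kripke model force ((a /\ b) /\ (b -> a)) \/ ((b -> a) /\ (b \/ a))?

u: does not force it — u ||-/- ((a /\ b) /\ (b -> a)) \/ ((b -> a) /\ (b \/ a)): neither disjunct is forced at u.
v: forces it.
w: forces it.
Worlds forcing the formula: {v, w}.

2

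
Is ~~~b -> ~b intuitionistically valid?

Yes

This is triple-negation reduction, which is intuitionistically derivable.
Assume ~~~b and suppose b. Then ~~b (double-negation introduction), contradicting ~~~b. So ~b.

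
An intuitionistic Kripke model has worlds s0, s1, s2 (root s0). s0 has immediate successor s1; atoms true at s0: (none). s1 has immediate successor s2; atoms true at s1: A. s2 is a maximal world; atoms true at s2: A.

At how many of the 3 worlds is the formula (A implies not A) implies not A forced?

3

s0: forces it.
s1: forces it.
s2: forces it.
Worlds forcing the formula: {s0, s1, s2}.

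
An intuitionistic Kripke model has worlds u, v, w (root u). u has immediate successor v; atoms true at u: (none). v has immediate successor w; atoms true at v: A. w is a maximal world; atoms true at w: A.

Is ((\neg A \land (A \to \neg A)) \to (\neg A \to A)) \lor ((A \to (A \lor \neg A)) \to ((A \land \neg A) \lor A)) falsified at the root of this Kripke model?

No

u \Vdash ((\neg A \land (A \to \neg A)) \to (\neg A \to A)) \lor ((A \to (A \lor \neg A)) \to ((A \land \neg A) \lor A)) via the disjunct (\neg A \land (A \to \neg A)) \to (\neg A \to A).
So the root u forces ((\neg A \land (A \to \neg A)) \to (\neg A \to A)) \lor ((A \to (A \lor \neg A)) \to ((A \land \neg A) \lor A)); the model is not a countermodel.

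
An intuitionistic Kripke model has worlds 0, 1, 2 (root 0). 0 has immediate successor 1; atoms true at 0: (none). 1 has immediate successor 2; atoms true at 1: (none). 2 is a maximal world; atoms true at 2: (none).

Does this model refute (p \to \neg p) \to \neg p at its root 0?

No

0 \Vdash (p \to \neg p) \to \neg p: every world accessible from 0 that forces p \to \neg p (namely 0, 1, 2) also forces \neg p.
So the root 0 forces (p \to \neg p) \to \neg p; the model is not a countermodel.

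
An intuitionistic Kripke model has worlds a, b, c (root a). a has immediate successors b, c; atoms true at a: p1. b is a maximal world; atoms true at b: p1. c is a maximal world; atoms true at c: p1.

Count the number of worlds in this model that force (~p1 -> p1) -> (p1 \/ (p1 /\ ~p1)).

a: forces it.
b: forces it.
c: forces it.
Worlds forcing the formula: {a, b, c}.

3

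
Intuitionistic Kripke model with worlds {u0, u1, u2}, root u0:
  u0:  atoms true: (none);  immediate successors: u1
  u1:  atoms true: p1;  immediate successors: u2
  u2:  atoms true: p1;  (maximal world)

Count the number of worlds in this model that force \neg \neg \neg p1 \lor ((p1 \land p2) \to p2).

3

u0: forces it.
u1: forces it.
u2: forces it.
Worlds forcing the formula: {u0, u1, u2}.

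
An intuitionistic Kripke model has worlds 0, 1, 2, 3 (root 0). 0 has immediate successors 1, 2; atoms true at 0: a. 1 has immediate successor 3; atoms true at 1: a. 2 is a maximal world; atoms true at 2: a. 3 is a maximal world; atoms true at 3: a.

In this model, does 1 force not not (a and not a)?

No

1 does not force not not (a and not a) since 1 is accessible from 1 and 1 forces not (a and not a).
1 forces not (a and not a): no world accessible from 1 forces a and not a.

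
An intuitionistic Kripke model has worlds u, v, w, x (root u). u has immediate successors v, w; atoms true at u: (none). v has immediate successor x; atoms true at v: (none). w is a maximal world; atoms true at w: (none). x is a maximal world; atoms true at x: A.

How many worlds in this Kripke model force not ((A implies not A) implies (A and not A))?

1

u: does not force it — u does not force not ((A implies not A) implies (A and not A)) since v is accessible from u and v forces (A implies not A) implies (A and not A).
v: does not force it — v does not force not ((A implies not A) implies (A and not A)) since v is accessible from v and v forces (A implies not A) implies (A and not A).
w: forces it.
x: does not force it.
Worlds forcing the formula: {w}.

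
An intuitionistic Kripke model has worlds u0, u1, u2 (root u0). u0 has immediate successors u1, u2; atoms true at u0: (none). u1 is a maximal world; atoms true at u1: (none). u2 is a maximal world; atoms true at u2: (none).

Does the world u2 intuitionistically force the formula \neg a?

u2 \Vdash \neg a: no world accessible from u2 forces a.

Yes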